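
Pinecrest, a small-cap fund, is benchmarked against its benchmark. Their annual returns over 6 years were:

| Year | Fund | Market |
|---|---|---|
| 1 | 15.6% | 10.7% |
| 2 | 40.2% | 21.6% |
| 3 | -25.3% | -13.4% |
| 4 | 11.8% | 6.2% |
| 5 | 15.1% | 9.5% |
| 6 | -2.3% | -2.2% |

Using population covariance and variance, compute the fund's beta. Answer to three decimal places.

1.805

r̄p = 9.1833%,  r̄m = 5.4000%
Cov = Σ(rp − r̄p)(rm − r̄m) / 6 = 216.3983
Var(rm) = Σ(rm − r̄m)² / 6 = 119.8633
β = Cov / Var = 216.3983 / 119.8633 = 1.8054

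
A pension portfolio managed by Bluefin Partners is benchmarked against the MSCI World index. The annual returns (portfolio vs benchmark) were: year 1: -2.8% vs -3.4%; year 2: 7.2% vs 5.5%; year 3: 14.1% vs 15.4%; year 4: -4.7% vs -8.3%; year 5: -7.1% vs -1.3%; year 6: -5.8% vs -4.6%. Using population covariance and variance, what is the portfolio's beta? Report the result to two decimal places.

r̄p = 0.1500%,  r̄m = 0.5500%
Cov = Σ(rp − r̄p)(rm − r̄m) / 6 = 56.7808
Var(rm) = Σ(rm − r̄m)² / 6 = 61.4825
β = Cov / Var = 56.7808 / 61.4825 = 0.9235

0.92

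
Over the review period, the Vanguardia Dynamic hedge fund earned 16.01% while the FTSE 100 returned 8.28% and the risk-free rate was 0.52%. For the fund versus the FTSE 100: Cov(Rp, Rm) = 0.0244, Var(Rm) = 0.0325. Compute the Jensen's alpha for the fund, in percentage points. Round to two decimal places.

β = Cov / Var = 0.0244 / 0.0325 = 0.7508
E[R] = Rf + β(Rm − Rf) = 0.52% + 0.7508 × (8.28% − 0.52%) = 6.3462%
α = Rp − E[R] = 16.01% − 6.3462% = 9.6638

9.66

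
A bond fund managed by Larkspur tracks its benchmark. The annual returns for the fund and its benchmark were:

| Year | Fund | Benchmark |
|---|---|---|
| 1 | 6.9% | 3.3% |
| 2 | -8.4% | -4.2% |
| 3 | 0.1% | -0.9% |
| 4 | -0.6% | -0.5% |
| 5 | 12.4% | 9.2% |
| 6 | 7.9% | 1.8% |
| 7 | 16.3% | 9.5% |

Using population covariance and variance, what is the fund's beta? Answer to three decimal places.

1.568

r̄p = 4.9429%,  r̄m = 2.6000%
Cov = Σ(rp − r̄p)(rm − r̄m) / 7 = 35.9214
Var(rm) = Σ(rm − r̄m)² / 7 = 22.9143
β = Cov / Var = 35.9214 / 22.9143 = 1.5676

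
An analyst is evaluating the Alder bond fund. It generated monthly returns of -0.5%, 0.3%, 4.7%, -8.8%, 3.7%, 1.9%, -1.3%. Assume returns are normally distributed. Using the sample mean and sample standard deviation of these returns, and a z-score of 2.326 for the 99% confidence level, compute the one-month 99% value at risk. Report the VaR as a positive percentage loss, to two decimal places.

10.35

Mean return r̄ = -0.00 / 7 = 0.0000%
Σ(r − r̄)² = (-0.5 − 0.0000)² + (0.3 − 0.0000)² + … = 118.8600
sample σ = √(118.8600 / 6) = √19.8100 = 4.4508%
VaR = −(r̄ − z·σ) = −(0.0000 − 2.326 × 4.4508) = −(-10.3526) = 10.3526%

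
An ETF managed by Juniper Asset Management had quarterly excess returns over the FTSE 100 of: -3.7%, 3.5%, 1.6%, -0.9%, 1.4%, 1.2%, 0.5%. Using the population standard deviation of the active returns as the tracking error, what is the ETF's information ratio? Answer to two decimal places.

0.24

μ = (-3.7 + 3.5 + 1.6 − 0.9 + 1.4 + 1.2 + 0.5) / 7 = 0.5143%
Σ(r − μ)² = (-3.7 − 0.5143)² + (3.5 − 0.5143)² + (1.6 − 0.5143)² + … = 31.1086
σ = √[31.1086 / 7] = 2.1081%
IR = μ / tracking error = 0.5143 / 2.1081 = 0.2440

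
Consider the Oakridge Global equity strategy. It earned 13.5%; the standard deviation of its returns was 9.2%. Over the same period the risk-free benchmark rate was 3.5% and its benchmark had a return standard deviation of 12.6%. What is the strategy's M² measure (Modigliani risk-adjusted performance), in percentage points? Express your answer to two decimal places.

Sharpe = (Rp − Rf) / σp = (13.5% − 3.5%) / 9.2% = 1.0870
M² = Rf + Sharpe × σm = 3.5% + 1.0870 × 12.6% = 17.1962%

17.20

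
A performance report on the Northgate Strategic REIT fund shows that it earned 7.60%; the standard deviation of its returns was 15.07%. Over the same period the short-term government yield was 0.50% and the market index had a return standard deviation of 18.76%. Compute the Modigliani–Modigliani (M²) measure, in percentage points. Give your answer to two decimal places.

9.34

Sharpe = (Rp − Rf) / σp = (7.60% − 0.50%) / 15.07% = 0.4711
M² = Rf + Sharpe × σm = 0.50% + 0.4711 × 18.76% = 9.3378%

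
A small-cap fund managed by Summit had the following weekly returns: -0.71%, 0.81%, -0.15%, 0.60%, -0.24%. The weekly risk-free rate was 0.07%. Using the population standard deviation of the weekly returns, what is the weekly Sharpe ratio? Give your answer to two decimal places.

Mean return r̄ = 0.310 / 5 = 0.0620%
Population std dev = √[1.5811 / 5] = 0.5623%
Sharpe = (r̄ − rf) / σ = (0.0620 − 0.07) / 0.5623 = -0.0080 / 0.5623 = -0.0142

-0.01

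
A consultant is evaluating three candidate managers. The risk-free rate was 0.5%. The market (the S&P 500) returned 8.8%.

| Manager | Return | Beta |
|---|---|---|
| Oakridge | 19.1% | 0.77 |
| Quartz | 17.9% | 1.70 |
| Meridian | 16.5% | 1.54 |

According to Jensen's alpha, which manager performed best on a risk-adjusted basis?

Oakridge: α = 19.1% − [0.5% + 0.77 × (8.8% − 0.5%)] = 12.209
Quartz: α = 17.9% − [0.5% + 1.70 × (8.8% − 0.5%)] = 3.290
Meridian: α = 16.5% − [0.5% + 1.54 × (8.8% − 0.5%)] = 3.218
Highest: Oakridge (12.209).

Oakridge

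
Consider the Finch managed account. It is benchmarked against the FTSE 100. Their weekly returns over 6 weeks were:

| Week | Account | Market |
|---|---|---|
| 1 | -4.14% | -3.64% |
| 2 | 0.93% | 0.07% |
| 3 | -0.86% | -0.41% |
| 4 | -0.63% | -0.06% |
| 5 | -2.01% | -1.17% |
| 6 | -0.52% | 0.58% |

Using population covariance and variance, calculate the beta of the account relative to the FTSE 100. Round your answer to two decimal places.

r̄p = -1.2050%,  r̄m = -0.7717%
Cov = Σ(rp − r̄p)(rm − r̄m) / 6 = 1.9993
Var(rm) = Σ(rm − r̄m)² / 6 = 1.9264
β = Cov / Var = 1.9993 / 1.9264 = 1.0378

1.04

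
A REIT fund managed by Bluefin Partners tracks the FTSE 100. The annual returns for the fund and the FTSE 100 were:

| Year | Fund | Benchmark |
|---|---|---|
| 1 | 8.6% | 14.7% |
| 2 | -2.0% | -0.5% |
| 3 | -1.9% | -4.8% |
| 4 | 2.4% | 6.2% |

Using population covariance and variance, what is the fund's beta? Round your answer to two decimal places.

r̄p = 1.7750%,  r̄m = 3.9000%
Cov = Σ(rp − r̄p)(rm − r̄m) / 4 = 30.9325
Var(rm) = Σ(rm − r̄m)² / 4 = 54.2450
β = Cov / Var = 30.9325 / 54.2450 = 0.5702

0.57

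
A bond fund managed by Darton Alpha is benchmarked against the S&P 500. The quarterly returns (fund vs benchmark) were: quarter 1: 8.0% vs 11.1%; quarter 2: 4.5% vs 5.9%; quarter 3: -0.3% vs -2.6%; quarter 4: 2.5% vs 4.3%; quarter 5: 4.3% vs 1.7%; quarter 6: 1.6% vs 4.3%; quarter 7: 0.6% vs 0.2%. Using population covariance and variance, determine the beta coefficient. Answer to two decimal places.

0.57

r̄p = 3.0286%,  r̄m = 3.5571%
Cov = Σ(rp − r̄p)(rm − r̄m) / 7 = 9.3969
Var(rm) = Σ(rm − r̄m)² / 7 = 16.5882
β = Cov / Var = 9.3969 / 16.5882 = 0.5665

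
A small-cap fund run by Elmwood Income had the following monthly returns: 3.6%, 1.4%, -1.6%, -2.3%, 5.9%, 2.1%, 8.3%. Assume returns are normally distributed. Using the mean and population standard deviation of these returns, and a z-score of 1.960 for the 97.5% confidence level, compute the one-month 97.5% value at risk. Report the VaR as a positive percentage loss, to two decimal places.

Mean return r̄ = 17.40 / 7 = 2.4857%
Population std dev = √[87.6286 / 7] = 3.5381%
VaR = −(r̄ − z·σ) = −(2.4857 − 1.960 × 3.5381) = −(-4.4490) = 4.4490%

4.45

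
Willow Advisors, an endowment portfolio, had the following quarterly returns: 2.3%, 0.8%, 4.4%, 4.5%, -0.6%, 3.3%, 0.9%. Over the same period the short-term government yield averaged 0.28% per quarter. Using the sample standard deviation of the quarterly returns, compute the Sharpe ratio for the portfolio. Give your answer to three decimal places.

0.999

Mean return r̄ = 15.60 / 7 = 2.2286%
Σ(r − r̄)² = (2.3 − 2.2286)² + (0.8 − 2.2286)² + … = 22.8343
σ = √[22.8343 / 6] = 1.9508%
Sharpe = (r̄ − rf) / σ = (2.2286 − 0.28) / 1.9508 = 1.9486 / 1.9508 = 0.9989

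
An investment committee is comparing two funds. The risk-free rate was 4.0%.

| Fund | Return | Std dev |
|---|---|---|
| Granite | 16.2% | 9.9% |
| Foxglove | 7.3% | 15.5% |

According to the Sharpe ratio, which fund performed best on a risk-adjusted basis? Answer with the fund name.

Granite: Sharpe ratio = (16.2% − 4.0%) / 9.9% = 1.232
Foxglove: Sharpe ratio = (7.3% − 4.0%) / 15.5% = 0.213
Highest: Granite (1.232).

Granite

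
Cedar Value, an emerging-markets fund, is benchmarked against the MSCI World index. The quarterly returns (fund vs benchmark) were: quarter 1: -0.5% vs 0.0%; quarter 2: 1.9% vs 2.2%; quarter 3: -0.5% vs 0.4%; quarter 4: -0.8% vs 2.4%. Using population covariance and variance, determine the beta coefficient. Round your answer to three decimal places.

0.429

r̄p = 0.0250%,  r̄m = 1.2500%
Cov = Σ(rp − r̄p)(rm − r̄m) / 4 = 0.4838
Var(rm) = Σ(rm − r̄m)² / 4 = 1.1275
β = Cov / Var = 0.4838 / 1.1275 = 0.4291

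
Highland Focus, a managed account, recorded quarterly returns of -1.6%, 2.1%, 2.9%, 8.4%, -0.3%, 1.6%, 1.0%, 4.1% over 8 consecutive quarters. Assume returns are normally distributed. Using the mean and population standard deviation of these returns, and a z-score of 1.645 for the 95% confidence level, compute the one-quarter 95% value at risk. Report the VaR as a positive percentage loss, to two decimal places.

2.41

r̄ = (-1.6 + 2.1 + 2.9 + 8.4 − 0.3 + 1.6 + 1 + 4.1) / 8 = 18.20 / 8 = 2.2750%
Population σ = √[Σ(r − r̄)² / 8] = √[64.9950 / 8] = √8.1244 = 2.8503%
VaR = −(r̄ − z·σ) = −(2.2750 − 1.645 × 2.8503) = −(-2.4137) = 2.4137%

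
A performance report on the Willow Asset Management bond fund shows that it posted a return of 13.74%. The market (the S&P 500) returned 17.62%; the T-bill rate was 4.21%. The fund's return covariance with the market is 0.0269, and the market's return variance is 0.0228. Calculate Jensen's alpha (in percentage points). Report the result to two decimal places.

β = Cov / Var = 0.0269 / 0.0228 = 1.1798
E[R] = Rf + β(Rm − Rf) = 4.21% + 1.1798 × (17.62% − 4.21%) = 20.0311%
α = Rp − E[R] = 13.74% − 20.0311% = -6.2911

-6.29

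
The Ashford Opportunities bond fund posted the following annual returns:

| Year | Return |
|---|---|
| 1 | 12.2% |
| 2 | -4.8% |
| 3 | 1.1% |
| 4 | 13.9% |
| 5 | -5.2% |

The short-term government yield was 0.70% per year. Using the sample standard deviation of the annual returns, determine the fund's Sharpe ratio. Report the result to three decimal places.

0.300

r̄ = (12.2 − 4.8 + 1.1 + 13.9 − 5.2) / 5 = 3.4400%
Σ(r − r̄)² = (12.2 − 3.4400)² + (-4.8 − 3.4400)² + (1.1 − 3.4400)² + … = 334.1720
sample σ = √(334.1720 / 4) = √83.5430 = 9.1402%
Sharpe = (r̄ − rf) / σ = (3.4400 − 0.7) / 9.1402 = 2.7400 / 9.1402 = 0.2998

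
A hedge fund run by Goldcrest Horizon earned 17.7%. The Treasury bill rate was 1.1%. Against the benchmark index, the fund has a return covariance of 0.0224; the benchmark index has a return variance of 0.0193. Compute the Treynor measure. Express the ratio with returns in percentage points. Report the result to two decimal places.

β = Cov / Var = 0.0224 / 0.0193 = 1.1606
Treynor = (Rp − Rf) / β = (17.7% − 1.1%) / 1.1606 = 16.60 / 1.1606 = 14.3029

14.30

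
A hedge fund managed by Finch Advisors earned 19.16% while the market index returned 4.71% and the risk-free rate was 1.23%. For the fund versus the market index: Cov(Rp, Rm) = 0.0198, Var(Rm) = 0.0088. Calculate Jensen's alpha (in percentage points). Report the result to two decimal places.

10.10

β = Cov / Var = 0.0198 / 0.0088 = 2.2500
E[R] = Rf + β(Rm − Rf) = 1.23% + 2.2500 × (4.71% − 1.23%) = 9.0600%
α = Rp − E[R] = 19.16% − 9.0600% = 10.1000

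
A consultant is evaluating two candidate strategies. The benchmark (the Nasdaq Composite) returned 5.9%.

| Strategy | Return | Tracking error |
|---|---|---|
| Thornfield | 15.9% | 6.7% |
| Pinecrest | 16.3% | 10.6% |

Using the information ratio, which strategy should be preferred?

Thornfield

Thornfield: IR = (15.9% − 5.9%) / 6.7% = 1.493
Pinecrest: IR = (16.3% − 5.9%) / 10.6% = 0.981
Highest: Thornfield (1.493).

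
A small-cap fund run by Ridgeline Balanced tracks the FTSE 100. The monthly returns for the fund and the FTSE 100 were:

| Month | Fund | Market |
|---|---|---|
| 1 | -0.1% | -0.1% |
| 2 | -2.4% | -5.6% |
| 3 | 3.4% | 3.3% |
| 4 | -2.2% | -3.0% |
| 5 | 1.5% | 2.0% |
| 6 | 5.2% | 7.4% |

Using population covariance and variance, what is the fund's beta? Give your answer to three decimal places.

0.644

r̄p = 0.9000%,  r̄m = 0.6667%
Cov = Σ(rp − r̄p)(rm − r̄m) / 6 = 11.5250
Var(rm) = Σ(rm − r̄m)² / 6 = 17.8922
β = Cov / Var = 11.5250 / 17.8922 = 0.6441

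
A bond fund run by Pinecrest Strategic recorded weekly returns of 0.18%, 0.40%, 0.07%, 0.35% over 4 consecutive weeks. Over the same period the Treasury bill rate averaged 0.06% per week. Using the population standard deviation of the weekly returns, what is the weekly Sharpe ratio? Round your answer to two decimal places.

μ = (0.18 + 0.4 + 0.07 + 0.35) / 4 = 1.000 / 4 = 0.2500%
Population σ = √[Σ(r − μ)² / 4] = √[0.0698 / 4] = √0.0175 = 0.1323%
Sharpe = (μ − rf) / σ = (0.2500 − 0.06) / 0.1323 = 0.1900 / 0.1323 = 1.4361

1.44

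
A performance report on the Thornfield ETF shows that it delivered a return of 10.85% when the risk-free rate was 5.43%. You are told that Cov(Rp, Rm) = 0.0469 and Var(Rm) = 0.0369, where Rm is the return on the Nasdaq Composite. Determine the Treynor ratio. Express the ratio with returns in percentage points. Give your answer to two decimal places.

β = Cov / Var = 0.0469 / 0.0369 = 1.2710
Treynor = (Rp − Rf) / β = (10.85% − 5.43%) / 1.2710 = 5.42 / 1.2710 = 4.2644

4.26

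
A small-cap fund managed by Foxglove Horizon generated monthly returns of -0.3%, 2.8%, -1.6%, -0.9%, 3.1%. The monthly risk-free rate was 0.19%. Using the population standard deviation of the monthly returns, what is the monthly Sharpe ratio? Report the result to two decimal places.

0.22

μ = (-0.3 + 2.8 − 1.6 − 0.9 + 3.1) / 5 = 3.10 / 5 = 0.6200%
Σ(r − μ)² = (-0.3 − 0.6200)² + (2.8 − 0.6200)² + … = 18.9880
population σ = √(18.9880 / 5) = √3.7976 = 1.9487%
Sharpe = (μ − rf) / σ = (0.6200 − 0.19) / 1.9487 = 0.4300 / 1.9487 = 0.2207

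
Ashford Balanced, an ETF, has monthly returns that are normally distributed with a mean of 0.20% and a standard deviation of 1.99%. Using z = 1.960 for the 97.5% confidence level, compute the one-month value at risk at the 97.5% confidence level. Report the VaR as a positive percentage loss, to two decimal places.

3.70

VaR (as % loss) = −(μ − z·σ) = −(0.20% − 1.960 × 1.99%) = −(-3.7004%) = 3.7004%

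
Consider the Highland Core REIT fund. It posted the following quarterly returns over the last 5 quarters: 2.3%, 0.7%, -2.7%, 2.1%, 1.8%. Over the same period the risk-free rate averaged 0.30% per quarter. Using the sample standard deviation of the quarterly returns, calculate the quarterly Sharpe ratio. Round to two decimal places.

Mean return r̄ = 4.20 / 5 = 0.8400%
Sample std dev = √[17.1920 / 4] = 2.0732%
Sharpe = (r̄ − rf) / σ = (0.8400 − 0.3) / 2.0732 = 0.5400 / 2.0732 = 0.2605

0.26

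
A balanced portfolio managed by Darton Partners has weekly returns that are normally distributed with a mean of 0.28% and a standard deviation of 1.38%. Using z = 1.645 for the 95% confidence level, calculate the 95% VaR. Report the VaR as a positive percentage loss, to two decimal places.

1.99

VaR (as % loss) = −(μ − z·σ) = −(0.28% − 1.645 × 1.38%) = −(-1.9901%) = 1.9901%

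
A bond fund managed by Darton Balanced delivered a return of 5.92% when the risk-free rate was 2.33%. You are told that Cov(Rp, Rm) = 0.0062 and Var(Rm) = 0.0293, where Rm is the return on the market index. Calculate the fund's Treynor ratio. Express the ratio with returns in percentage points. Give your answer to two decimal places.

16.97

β = Cov / Var = 0.0062 / 0.0293 = 0.2116
Treynor = (Rp − Rf) / β = (5.92% − 2.33%) / 0.2116 = 3.59 / 0.2116 = 16.9660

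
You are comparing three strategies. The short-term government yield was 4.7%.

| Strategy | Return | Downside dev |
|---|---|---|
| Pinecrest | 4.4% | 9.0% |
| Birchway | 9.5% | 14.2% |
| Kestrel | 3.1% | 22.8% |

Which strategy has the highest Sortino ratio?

Pinecrest: Sortino ratio = (4.4% − 4.7%) / 9.0% = -0.033
Birchway: Sortino ratio = (9.5% − 4.7%) / 14.2% = 0.338
Kestrel: Sortino ratio = (3.1% − 4.7%) / 22.8% = -0.070
Highest: Birchway (0.338).

Birchway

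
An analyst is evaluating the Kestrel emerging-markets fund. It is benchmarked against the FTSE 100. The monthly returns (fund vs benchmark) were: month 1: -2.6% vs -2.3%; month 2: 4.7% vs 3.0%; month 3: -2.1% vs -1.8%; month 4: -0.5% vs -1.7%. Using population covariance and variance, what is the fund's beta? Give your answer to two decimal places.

r̄p = -0.1250%,  r̄m = -0.7000%
Cov = Σ(rp − r̄p)(rm − r̄m) / 4 = 6.0900
Var(rm) = Σ(rm − r̄m)² / 4 = 4.6150
β = Cov / Var = 6.0900 / 4.6150 = 1.3196

1.32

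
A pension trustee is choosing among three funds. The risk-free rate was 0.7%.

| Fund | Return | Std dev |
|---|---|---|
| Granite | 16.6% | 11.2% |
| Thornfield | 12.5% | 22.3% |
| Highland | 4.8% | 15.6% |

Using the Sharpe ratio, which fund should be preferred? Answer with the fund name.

Granite

Granite: Sharpe ratio = (16.6% − 0.7%) / 11.2% = 1.420
Thornfield: Sharpe ratio = (12.5% − 0.7%) / 22.3% = 0.529
Highland: Sharpe ratio = (4.8% − 0.7%) / 15.6% = 0.263
Highest: Granite (1.420).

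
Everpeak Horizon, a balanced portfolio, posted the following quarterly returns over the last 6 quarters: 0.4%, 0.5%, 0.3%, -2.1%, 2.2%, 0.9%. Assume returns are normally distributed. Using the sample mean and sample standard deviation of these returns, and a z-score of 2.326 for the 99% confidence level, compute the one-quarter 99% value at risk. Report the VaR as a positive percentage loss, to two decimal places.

2.88

Mean return r̄ = 2.20 / 6 = 0.3667%
Σ(r − r̄)² = 9.7533; sample σ = √(9.7533/5) = 1.3967%
VaR = −(r̄ − z·σ) = −(0.3667 − 2.326 × 1.3967) = −(-2.8820) = 2.8820%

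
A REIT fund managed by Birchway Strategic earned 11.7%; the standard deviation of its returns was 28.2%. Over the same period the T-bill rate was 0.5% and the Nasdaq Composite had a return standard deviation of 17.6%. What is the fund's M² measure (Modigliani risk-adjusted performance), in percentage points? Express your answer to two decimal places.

Sharpe = (Rp − Rf) / σp = (11.7% − 0.5%) / 28.2% = 0.3972
M² = Rf + Sharpe × σm = 0.5% + 0.3972 × 17.6% = 7.4907%

7.49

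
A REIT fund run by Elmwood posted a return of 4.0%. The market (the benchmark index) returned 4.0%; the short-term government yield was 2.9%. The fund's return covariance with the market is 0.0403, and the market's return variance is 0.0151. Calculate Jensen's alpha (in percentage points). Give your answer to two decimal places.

β = Cov / Var = 0.0403 / 0.0151 = 2.6689
E[R] = Rf + β(Rm − Rf) = 2.9% + 2.6689 × (4.0% − 2.9%) = 5.8358%
α = Rp − E[R] = 4.0% − 5.8358% = -1.8358

-1.84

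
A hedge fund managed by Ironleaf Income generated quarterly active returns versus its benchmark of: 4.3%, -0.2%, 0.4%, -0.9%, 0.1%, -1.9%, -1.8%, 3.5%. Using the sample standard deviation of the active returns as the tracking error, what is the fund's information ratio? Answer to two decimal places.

0.19

r̄ = (4.3 − 0.2 + 0.4 − 0.9 + 0.1 − 1.9 − 1.8 + 3.5) / 8 = 0.4375%
Σ(r − r̄)² = (4.3 − 0.4375)² + (-0.2 − 0.4375)² + … = 37.0788
sample σ = √(37.0788 / 7) = √5.2970 = 2.3015%
IR = r̄ / tracking error = 0.4375 / 2.3015 = 0.1901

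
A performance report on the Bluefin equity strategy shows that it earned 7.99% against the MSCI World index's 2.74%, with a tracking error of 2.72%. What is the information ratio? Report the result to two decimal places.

IR = (Rp − Rb) / TE = (7.99% − 2.74%) / 2.72% = 5.25% / 2.72% = 1.9301

1.93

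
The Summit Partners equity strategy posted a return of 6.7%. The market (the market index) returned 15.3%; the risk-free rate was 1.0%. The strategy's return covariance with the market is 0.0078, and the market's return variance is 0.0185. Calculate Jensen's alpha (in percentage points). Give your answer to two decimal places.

-0.33

β = Cov / Var = 0.0078 / 0.0185 = 0.4216
E[R] = Rf + β(Rm − Rf) = 1.0% + 0.4216 × (15.3% − 1.0%) = 7.0289%
α = Rp − E[R] = 6.7% − 7.0289% = -0.3289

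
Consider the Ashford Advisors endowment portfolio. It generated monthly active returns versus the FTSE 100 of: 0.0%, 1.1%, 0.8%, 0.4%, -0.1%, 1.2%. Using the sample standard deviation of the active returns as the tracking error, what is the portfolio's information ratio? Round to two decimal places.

1.02

μ = (0 + 1.1 + 0.8 + 0.4 − 0.1 + 1.2) / 6 = 0.5667%
Σ(r − μ)² = 1.5333; sample σ = √(1.5333/5) = 0.5538%
IR = μ / tracking error = 0.5667 / 0.5538 = 1.0233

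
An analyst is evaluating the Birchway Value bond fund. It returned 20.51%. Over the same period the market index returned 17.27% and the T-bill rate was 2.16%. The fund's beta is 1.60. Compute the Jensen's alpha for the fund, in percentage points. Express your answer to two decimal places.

-5.83

CAPM expected return = Rf + β(Rm − Rf) = 2.16% + 1.60 × (17.27% − 2.16%) = 2.16 + 1.60 × 15.11 = 26.3360%
Jensen's α = Rp − E[R] = 20.51% − 26.3360% = -5.8260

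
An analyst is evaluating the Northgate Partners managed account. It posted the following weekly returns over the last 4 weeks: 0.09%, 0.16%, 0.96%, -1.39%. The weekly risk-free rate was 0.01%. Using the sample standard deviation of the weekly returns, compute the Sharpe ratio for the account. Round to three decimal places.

-0.056

Mean return r̄ = -0.180 / 4 = -0.0450%
Σ(r − r̄)² = 2.8793; sample σ = √(2.8793/3) = 0.9797%
Sharpe = (r̄ − rf) / σ = (-0.0450 − 0.01) / 0.9797 = -0.0550 / 0.9797 = -0.0561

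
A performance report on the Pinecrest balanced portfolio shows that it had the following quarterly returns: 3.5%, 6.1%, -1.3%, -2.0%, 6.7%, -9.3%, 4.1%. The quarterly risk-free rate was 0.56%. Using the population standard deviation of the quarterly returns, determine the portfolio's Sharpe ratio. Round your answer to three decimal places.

0.105

Mean return r̄ = 7.80 / 7 = 1.1143%
Population std dev = √[194.6486 / 7] = 5.2732%
Sharpe = (r̄ − rf) / σ = (1.1143 − 0.56) / 5.2732 = 0.5543 / 5.2732 = 0.1051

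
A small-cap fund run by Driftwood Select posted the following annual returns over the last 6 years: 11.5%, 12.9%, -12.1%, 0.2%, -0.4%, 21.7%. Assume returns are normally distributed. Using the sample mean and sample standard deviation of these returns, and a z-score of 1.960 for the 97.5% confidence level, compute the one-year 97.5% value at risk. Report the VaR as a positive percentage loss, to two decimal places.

μ = (11.5 + 12.9 − 12.1 + 0.2 − 0.4 + 21.7) / 6 = 5.6333%
Σ(r − μ)² = 725.7533; sample σ = √(725.7533/5) = 12.0478%
VaR = −(μ − z·σ) = −(5.6333 − 1.960 × 12.0478) = −(-17.9804) = 17.9804%

17.98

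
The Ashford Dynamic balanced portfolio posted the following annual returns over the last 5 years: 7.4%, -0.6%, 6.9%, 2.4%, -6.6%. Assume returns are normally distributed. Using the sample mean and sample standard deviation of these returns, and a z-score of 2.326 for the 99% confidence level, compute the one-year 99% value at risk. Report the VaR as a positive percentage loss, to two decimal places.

11.56

r̄ = (7.4 − 0.6 + 6.9 + 2.4 − 6.6) / 5 = 1.9000%
Sample σ = √[Σ(r − r̄)² / 4] = √[134.0000 / 4] = √33.5000 = 5.7879%
VaR = −(r̄ − z·σ) = −(1.9000 − 2.326 × 5.7879) = −(-11.5627) = 11.5627%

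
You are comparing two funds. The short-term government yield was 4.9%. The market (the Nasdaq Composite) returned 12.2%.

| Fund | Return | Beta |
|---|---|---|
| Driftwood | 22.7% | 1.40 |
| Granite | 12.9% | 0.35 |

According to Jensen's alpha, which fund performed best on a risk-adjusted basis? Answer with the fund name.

Driftwood

Driftwood: α = 22.7% − [4.9% + 1.40 × (12.2% − 4.9%)] = 7.580
Granite: α = 12.9% − [4.9% + 0.35 × (12.2% − 4.9%)] = 5.445
Highest: Driftwood (7.580).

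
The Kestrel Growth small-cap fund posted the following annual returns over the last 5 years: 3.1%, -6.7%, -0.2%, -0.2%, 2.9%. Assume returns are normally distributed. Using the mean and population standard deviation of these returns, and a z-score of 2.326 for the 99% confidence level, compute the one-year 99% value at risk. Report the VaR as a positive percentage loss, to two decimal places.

μ = (3.1 − 6.7 − 0.2 − 0.2 + 2.9) / 5 = -0.2200%
Σ(r − μ)² = (3.1 − (-0.2200))² + (-6.7 − (-0.2200))² + (-0.2 − (-0.2200))² + … = 62.7480
σ = √[62.7480 / 5] = 3.5425%
VaR = −(μ − z·σ) = −(-0.2200 − 2.326 × 3.5425) = −(-8.4599) = 8.4599%

8.46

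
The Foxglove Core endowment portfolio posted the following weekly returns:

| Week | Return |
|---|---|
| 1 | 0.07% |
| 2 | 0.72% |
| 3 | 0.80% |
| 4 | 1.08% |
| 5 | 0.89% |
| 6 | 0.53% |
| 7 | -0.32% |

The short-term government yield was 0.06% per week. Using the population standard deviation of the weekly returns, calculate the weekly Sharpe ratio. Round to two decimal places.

Mean return μ = 3.770 / 7 = 0.5386%
Population std dev = √[1.4747 / 7] = 0.4590%
Sharpe = (μ − rf) / σ = (0.5386 − 0.06) / 0.4590 = 0.4786 / 0.4590 = 1.0427

1.04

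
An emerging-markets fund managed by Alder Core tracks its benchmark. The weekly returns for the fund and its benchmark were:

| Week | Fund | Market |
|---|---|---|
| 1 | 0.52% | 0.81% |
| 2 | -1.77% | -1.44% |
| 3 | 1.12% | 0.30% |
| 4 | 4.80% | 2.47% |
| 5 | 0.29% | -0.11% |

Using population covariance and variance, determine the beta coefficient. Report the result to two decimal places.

1.62

r̄p = 0.9920%,  r̄m = 0.4060%
Cov = Σ(rp − r̄p)(rm − r̄m) / 5 = 2.6233
Var(rm) = Σ(rm − r̄m)² / 5 = 1.6217
β = Cov / Var = 2.6233 / 1.6217 = 1.6176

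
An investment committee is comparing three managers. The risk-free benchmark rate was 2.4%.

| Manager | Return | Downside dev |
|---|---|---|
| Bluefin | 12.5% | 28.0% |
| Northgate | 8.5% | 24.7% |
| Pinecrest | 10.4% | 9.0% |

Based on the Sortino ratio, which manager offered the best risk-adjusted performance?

Bluefin: Sortino ratio = (12.5% − 2.4%) / 28.0% = 0.361
Northgate: Sortino ratio = (8.5% − 2.4%) / 24.7% = 0.247
Pinecrest: Sortino ratio = (10.4% − 2.4%) / 9.0% = 0.889
Highest: Pinecrest (0.889).

Pinecrest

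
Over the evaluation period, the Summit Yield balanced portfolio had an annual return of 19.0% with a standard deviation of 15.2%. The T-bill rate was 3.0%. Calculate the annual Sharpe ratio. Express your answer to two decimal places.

Sharpe = (Rp − Rf) / σp = (19.0% − 3.0%) / 15.2% = 16.00% / 15.2% = 1.0526

1.05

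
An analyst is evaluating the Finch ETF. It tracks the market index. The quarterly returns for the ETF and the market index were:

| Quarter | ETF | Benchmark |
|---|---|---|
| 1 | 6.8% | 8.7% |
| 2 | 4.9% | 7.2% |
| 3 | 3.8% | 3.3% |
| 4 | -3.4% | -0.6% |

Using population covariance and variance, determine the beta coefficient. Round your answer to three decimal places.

r̄p = 3.0250%,  r̄m = 4.6500%
Cov = Σ(rp − r̄p)(rm − r̄m) / 4 = 13.1888
Var(rm) = Σ(rm − r̄m)² / 4 = 13.0725
β = Cov / Var = 13.1888 / 13.0725 = 1.0089

1.009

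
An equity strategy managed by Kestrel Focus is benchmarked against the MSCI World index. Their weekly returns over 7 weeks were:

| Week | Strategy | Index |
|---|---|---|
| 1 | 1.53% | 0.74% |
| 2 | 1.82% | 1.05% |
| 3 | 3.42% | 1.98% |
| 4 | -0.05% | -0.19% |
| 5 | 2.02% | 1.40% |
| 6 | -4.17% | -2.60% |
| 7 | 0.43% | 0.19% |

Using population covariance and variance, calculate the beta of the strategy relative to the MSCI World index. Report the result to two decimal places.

1.62

r̄p = 0.7143%,  r̄m = 0.3671%
Cov = Σ(rp − r̄p)(rm − r̄m) / 7 = 3.1058
Var(rm) = Σ(rm − r̄m)² / 7 = 1.9170
β = Cov / Var = 3.1058 / 1.9170 = 1.6201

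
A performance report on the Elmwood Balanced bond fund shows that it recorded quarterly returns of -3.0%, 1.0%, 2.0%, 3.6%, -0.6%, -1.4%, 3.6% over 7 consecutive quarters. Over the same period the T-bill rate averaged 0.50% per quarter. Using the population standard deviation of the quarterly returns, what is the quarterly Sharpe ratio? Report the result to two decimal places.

0.10

Mean return μ = 5.20 / 7 = 0.7429%
Population σ = √[Σ(r − μ)² / 7] = √[38.3771 / 7] = √5.4824 = 2.3415%
Sharpe = (μ − rf) / σ = (0.7429 − 0.5) / 2.3415 = 0.2429 / 2.3415 = 0.1037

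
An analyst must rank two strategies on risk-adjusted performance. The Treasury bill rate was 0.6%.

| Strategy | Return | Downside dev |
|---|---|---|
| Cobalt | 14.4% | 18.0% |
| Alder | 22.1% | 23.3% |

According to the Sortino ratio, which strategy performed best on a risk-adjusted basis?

Cobalt: Sortino ratio = (14.4% − 0.6%) / 18.0% = 0.767
Alder: Sortino ratio = (22.1% − 0.6%) / 23.3% = 0.923
Highest: Alder (0.923).

Alder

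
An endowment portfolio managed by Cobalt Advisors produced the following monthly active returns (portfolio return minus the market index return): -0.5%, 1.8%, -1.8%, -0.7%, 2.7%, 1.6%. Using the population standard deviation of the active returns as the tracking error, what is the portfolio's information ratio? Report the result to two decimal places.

0.32

μ = (-0.5 + 1.8 − 1.8 − 0.7 + 2.7 + 1.6) / 6 = 0.5167%
Population σ = √[Σ(r − μ)² / 6] = √[15.4683 / 6] = √2.5781 = 1.6056%
IR = μ / tracking error = 0.5167 / 1.6056 = 0.3218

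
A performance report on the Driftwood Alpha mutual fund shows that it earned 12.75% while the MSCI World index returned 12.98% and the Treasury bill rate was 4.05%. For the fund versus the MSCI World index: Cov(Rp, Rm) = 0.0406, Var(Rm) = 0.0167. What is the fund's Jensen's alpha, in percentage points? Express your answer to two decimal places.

-13.01

β = Cov / Var = 0.0406 / 0.0167 = 2.4311
E[R] = Rf + β(Rm − Rf) = 4.05% + 2.4311 × (12.98% − 4.05%) = 25.7597%
α = Rp − E[R] = 12.75% − 25.7597% = -13.0097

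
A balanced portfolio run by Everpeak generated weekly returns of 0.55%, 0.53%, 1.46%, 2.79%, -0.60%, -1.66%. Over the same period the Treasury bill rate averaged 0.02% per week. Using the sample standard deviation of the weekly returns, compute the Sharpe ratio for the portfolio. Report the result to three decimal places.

μ = (0.55 + 0.53 + 1.46 + 2.79 − 0.6 − 1.66) / 6 = 3.070 / 6 = 0.5117%
Σ(r − μ)² = (0.55 − 0.5117)² + (0.53 − 0.5117)² + … = 12.0439
sample σ = √(12.0439 / 5) = √2.4088 = 1.5520%
Sharpe = (μ − rf) / σ = (0.5117 − 0.02) / 1.5520 = 0.4917 / 1.5520 = 0.3168

0.317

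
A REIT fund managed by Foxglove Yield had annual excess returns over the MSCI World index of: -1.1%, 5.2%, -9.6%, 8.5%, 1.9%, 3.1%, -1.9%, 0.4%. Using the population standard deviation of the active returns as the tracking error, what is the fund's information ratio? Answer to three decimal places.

Mean return r̄ = 6.50 / 8 = 0.8125%
Population σ = √[Σ(r − r̄)² / 8] = √[204.3688 / 8] = √25.5461 = 5.0543%
IR = r̄ / tracking error = 0.8125 / 5.0543 = 0.1608

0.161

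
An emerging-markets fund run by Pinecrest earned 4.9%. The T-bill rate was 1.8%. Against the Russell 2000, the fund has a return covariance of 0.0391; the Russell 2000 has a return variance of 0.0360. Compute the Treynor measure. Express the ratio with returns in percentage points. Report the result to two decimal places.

2.85

β = Cov / Var = 0.0391 / 0.0360 = 1.0861
Treynor = (Rp − Rf) / β = (4.9% − 1.8%) / 1.0861 = 3.10 / 1.0861 = 2.8542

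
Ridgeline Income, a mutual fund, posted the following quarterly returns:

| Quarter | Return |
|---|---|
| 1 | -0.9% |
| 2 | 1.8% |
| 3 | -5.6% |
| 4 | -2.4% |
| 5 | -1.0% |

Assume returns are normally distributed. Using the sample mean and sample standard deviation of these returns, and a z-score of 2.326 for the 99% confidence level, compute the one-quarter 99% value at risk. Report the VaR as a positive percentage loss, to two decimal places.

7.89

Mean return r̄ = -8.10 / 5 = -1.6200%
Σ(r − r̄)² = (-0.9 − (-1.6200))² + (1.8 − (-1.6200))² + (-5.6 − (-1.6200))² + … = 29.0480
sample σ = √(29.0480 / 4) = √7.2620 = 2.6948%
VaR = −(r̄ − z·σ) = −(-1.6200 − 2.326 × 2.6948) = −(-7.8881) = 7.8881%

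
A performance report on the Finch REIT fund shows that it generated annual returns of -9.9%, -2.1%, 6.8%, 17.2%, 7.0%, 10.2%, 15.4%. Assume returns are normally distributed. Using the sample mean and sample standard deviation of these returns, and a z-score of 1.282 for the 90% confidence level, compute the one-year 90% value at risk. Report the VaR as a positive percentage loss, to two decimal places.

r̄ = (-9.9 − 2.1 + 6.8 + 17.2 + 7 + 10.2 + 15.4) / 7 = 6.3714%
Σ(r − r̄)² = (-9.9 − 6.3714)² + (-2.1 − 6.3714)² + (6.8 − 6.3714)² + … = 550.5343
sample σ = √(550.5343 / 6) = √91.7557 = 9.5789%
VaR = −(r̄ − z·σ) = −(6.3714 − 1.282 × 9.5789) = −(-5.9087) = 5.9087%

5.91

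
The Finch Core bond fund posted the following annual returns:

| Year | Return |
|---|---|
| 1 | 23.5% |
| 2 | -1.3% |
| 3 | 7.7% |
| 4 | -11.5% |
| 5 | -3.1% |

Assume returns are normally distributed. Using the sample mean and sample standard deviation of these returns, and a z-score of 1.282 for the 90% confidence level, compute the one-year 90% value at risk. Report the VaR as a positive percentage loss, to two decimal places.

14.00

μ = (23.5 − 1.3 + 7.7 − 11.5 − 3.1) / 5 = 3.0600%
Σ(r − μ)² = 708.2720; sample σ = √(708.2720/4) = 13.3067%
VaR = −(μ − z·σ) = −(3.0600 − 1.282 × 13.3067) = −(-13.9992) = 13.9992%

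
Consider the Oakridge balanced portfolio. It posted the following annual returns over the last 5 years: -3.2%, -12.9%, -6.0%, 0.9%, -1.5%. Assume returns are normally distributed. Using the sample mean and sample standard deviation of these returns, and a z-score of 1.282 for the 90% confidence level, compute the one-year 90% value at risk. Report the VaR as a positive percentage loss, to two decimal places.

11.34

Mean return r̄ = -22.70 / 5 = -4.5400%
Σ(r − r̄)² = (-3.2 − (-4.5400))² + (-12.9 − (-4.5400))² + … = 112.6520
σ = √[112.6520 / 4] = 5.3069%
VaR = −(r̄ − z·σ) = −(-4.5400 − 1.282 × 5.3069) = −(-11.3434) = 11.3434%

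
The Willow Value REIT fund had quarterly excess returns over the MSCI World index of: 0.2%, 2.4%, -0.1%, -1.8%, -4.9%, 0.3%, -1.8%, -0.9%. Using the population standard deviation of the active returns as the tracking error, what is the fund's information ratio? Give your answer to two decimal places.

r̄ = (0.2 + 2.4 − 0.1 − 1.8 − 4.9 + 0.3 − 1.8 − 0.9) / 8 = -0.8250%
Σ(r − r̄)² = (0.2 − (-0.8250))² + (2.4 − (-0.8250))² + … = 31.7550
σ = √[31.7550 / 8] = 1.9923%
IR = r̄ / tracking error = -0.8250 / 1.9923 = -0.4141

-0.41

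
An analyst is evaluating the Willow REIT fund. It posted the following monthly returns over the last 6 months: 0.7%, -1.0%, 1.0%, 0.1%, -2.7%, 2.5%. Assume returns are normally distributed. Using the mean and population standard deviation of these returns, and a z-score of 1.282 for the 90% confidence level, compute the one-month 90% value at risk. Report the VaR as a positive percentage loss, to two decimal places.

1.99

Mean return μ = 0.60 / 6 = 0.1000%
Population std dev = √[15.9800 / 6] = 1.6320%
VaR = −(μ − z·σ) = −(0.1000 − 1.282 × 1.6320) = −(-1.9922) = 1.9922%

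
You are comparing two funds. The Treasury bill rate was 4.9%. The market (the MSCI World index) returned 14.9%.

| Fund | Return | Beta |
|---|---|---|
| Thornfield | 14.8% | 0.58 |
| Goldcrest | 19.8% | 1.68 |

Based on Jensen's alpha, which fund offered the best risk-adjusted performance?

Thornfield: α = 14.8% − [4.9% + 0.58 × (14.9% − 4.9%)] = 4.100
Goldcrest: α = 19.8% − [4.9% + 1.68 × (14.9% − 4.9%)] = -1.900
Highest: Thornfield (4.100).

Thornfield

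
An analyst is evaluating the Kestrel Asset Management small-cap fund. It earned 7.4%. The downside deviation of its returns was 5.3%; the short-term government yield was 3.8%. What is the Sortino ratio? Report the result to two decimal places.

Sortino = (Rp − Rf) / σd = (7.4% − 3.8%) / 5.3% = 3.60% / 5.3% = 0.6792

0.68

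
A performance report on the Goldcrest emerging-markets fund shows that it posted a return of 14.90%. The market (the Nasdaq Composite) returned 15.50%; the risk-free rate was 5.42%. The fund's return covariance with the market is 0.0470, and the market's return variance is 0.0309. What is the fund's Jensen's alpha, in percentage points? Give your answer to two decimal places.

-5.85

β = Cov / Var = 0.0470 / 0.0309 = 1.5210
E[R] = Rf + β(Rm − Rf) = 5.42% + 1.5210 × (15.50% − 5.42%) = 20.7517%
α = Rp − E[R] = 14.90% − 20.7517% = -5.8517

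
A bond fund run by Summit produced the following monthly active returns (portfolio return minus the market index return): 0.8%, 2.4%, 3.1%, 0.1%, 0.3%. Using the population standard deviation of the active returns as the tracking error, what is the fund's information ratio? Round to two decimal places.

r̄ = (0.8 + 2.4 + 3.1 + 0.1 + 0.3) / 5 = 6.70 / 5 = 1.3400%
Population σ = √[Σ(r − r̄)² / 5] = √[7.1320 / 5] = √1.4264 = 1.1943%
IR = r̄ / tracking error = 1.3400 / 1.1943 = 1.1220

1.12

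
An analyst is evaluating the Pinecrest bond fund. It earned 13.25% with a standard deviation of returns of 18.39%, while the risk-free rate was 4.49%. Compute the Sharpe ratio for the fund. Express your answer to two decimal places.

0.48

Sharpe = (Rp − Rf) / σp = (13.25% − 4.49%) / 18.39% = 8.76% / 18.39% = 0.4763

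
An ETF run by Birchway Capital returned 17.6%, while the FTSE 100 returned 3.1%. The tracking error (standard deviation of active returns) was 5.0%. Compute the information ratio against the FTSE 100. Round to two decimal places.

2.90

IR = (Rp − Rb) / TE = (17.6% − 3.1%) / 5.0% = 14.50% / 5.0% = 2.9000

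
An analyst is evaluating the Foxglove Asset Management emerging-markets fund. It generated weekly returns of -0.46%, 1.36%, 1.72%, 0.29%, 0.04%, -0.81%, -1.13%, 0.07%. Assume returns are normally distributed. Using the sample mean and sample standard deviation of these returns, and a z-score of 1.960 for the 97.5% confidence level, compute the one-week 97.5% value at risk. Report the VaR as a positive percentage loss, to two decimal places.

μ = (-0.46 + 1.36 + 1.72 + 0.29 + 0.04 − 0.81 − 1.13 + 0.07) / 8 = 1.080 / 8 = 0.1350%
Sample std dev = √[6.8974 / 7] = 0.9926%
VaR = −(μ − z·σ) = −(0.1350 − 1.960 × 0.9926) = −(-1.8105) = 1.8105%

1.81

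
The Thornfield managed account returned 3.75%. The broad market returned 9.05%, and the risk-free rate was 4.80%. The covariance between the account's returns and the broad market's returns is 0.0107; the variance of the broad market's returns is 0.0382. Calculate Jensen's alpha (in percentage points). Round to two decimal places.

-2.24

β = Cov / Var = 0.0107 / 0.0382 = 0.2801
E[R] = Rf + β(Rm − Rf) = 4.80% + 0.2801 × (9.05% − 4.80%) = 5.9904%
α = Rp − E[R] = 3.75% − 5.9904% = -2.2404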